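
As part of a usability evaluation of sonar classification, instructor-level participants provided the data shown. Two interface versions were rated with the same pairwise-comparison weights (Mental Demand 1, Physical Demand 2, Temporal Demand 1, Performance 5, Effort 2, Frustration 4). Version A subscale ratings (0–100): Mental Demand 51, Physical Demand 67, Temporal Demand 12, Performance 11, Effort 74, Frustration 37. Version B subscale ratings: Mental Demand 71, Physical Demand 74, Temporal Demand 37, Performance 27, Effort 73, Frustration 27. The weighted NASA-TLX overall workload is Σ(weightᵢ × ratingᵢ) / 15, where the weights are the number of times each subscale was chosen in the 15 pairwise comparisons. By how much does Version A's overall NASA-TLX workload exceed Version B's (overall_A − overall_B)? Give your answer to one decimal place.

Version A weighted sum = 1·51 + 2·67 + 1·12 + 5·11 + 2·74 + 4·37 = 51 + 134 + 12 + 55 + 148 + 148 = 548; overall_A = 548/15 = 36.5333.
Version B weighted sum = 1·71 + 2·74 + 1·37 + 5·27 + 2·73 + 4·27 = 71 + 148 + 37 + 135 + 146 + 108 = 645; overall_B = 645/15 = 43.0000.
Difference = 36.5333 − 43.0000 = -6.4667 ≈ -6.5.

-6.5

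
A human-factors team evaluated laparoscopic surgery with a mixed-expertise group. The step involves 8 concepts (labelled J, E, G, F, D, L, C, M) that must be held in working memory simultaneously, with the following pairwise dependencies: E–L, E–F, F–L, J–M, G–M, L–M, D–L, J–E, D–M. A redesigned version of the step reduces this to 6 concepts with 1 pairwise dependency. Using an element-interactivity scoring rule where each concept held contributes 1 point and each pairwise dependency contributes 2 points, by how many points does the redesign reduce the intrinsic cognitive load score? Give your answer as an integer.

18

Original: 8 × 1 + 9 × 2 = 8 + 18 = 26.
Redesigned: 6 × 1 + 1 × 2 = 6 + 2 = 8.
Reduction = 26 − 8 = 18.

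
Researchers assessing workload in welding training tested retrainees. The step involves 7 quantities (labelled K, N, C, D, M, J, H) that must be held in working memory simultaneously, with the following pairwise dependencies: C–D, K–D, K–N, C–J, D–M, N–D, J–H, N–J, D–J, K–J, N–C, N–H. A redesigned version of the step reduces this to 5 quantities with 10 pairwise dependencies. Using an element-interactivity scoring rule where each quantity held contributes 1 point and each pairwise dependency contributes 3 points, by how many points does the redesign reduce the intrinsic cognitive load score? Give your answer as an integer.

8

Original: 7 × 1 + 12 × 3 = 7 + 36 = 43.
Redesigned: 5 × 1 + 10 × 3 = 5 + 30 = 35.
Reduction = 43 − 35 = 8.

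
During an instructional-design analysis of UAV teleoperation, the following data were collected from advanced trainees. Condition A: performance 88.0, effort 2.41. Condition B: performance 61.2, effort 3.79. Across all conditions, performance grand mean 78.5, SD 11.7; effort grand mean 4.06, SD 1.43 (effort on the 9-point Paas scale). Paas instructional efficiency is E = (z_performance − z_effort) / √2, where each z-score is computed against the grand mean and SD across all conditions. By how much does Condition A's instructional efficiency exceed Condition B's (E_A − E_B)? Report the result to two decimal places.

2.30

Condition A: z_P = (88.0 − 78.5)/11.7 = 0.8120; z_E = (2.41 − 4.06)/1.43 = -1.1538; E_A = (0.8120 − (-1.1538))/√2 = 1.3900.
Condition B: z_P = (61.2 − 78.5)/11.7 = -1.4786; z_E = (3.79 − 4.06)/1.43 = -0.1888; E_B = (-1.4786 − (-0.1888))/√2 = -0.9120.
E_A − E_B = 1.3900 − (-0.9120) = 2.3020 ≈ 2.30.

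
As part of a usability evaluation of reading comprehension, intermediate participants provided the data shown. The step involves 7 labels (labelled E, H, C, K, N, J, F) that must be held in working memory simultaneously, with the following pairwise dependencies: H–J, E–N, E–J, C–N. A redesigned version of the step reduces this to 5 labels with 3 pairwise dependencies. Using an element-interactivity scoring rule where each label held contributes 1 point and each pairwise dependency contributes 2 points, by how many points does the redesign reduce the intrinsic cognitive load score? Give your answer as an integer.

4

Original: 7 × 1 + 4 × 2 = 7 + 8 = 15.
Redesigned: 5 × 1 + 3 × 2 = 5 + 6 = 11.
Reduction = 15 − 11 = 4.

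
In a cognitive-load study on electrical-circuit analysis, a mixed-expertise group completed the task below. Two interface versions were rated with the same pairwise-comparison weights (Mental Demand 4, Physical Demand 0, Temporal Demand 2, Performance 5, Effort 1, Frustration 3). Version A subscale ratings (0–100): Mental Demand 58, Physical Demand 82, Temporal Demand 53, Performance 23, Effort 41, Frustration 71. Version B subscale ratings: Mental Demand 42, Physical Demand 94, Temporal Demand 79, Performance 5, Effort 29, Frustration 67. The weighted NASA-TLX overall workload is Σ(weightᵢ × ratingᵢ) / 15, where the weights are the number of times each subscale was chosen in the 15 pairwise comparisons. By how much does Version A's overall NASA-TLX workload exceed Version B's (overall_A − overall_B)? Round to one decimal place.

Version A weighted sum = 4·58 + 0·82 + 2·53 + 5·23 + 1·41 + 3·71 = 232 + 0 + 106 + 115 + 41 + 213 = 707; overall_A = 707/15 = 47.1333.
Version B weighted sum = 4·42 + 0·94 + 2·79 + 5·5 + 1·29 + 3·67 = 168 + 0 + 158 + 25 + 29 + 201 = 581; overall_B = 581/15 = 38.7333.
Difference = 47.1333 − 38.7333 = 8.4000 ≈ 8.4.

8.4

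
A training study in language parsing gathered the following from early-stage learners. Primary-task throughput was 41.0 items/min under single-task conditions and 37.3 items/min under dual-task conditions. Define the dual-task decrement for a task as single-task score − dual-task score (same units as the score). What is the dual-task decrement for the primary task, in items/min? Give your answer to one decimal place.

Decrement = 41.0 − 37.3 = 3.7000 items/min ≈ 3.7 items/min.

3.7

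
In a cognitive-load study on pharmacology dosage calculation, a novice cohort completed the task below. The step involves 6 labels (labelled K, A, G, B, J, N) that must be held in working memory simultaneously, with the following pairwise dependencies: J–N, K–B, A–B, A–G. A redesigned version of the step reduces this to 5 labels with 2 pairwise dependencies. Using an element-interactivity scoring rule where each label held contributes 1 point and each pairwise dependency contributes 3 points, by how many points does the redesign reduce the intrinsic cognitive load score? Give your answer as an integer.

7

Original: 6 × 1 + 4 × 3 = 6 + 12 = 18.
Redesigned: 5 × 1 + 2 × 3 = 5 + 6 = 11.
Reduction = 18 − 11 = 7.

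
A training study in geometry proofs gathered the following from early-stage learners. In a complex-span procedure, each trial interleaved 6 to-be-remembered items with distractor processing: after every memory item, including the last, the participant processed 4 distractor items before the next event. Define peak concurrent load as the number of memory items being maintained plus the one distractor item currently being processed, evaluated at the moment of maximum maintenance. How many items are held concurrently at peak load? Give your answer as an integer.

Maintenance is greatest during the distractor(s) after memory item 6: all 6 memory items are being held.
One distractor item is concurrently being processed.
Peak concurrent load = 6 + 1 = 7 items.

7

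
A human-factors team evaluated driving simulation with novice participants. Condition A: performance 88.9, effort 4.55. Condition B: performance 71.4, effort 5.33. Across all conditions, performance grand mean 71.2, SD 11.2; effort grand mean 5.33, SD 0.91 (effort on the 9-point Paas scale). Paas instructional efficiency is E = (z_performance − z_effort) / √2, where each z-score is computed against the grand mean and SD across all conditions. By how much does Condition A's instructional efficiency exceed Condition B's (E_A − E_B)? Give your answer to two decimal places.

1.71

Condition A: z_P = (88.9 − 71.2)/11.2 = 1.5804; z_E = (4.55 − 5.33)/0.91 = -0.8571; E_A = (1.5804 − (-0.8571))/√2 = 1.7236.
Condition B: z_P = (71.4 − 71.2)/11.2 = 0.0179; z_E = (5.33 − 5.33)/0.91 = 0.0000; E_B = (0.0179 − 0.0000)/√2 = 0.0127.
E_A − E_B = 1.7236 − 0.0127 = 1.7109 ≈ 1.71.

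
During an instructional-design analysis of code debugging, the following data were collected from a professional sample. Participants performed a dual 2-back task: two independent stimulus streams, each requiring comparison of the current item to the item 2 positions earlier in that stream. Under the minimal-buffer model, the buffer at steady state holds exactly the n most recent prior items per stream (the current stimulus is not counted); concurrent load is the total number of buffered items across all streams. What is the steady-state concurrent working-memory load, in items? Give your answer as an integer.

Each stream's buffer holds its 2 most recent prior items.
Two independent streams: 2 × 2 = 4 buffered items at steady state.

4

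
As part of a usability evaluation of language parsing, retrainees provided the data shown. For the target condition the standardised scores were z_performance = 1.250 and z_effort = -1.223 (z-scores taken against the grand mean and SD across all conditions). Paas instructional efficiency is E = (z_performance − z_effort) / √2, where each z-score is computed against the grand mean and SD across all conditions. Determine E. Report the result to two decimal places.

1.75

z_P − z_E = 1.250 − (-1.223) = 2.4730.
E = 2.4730 / √2 = 2.4730 / 1.41421 = 1.7487 ≈ 1.75.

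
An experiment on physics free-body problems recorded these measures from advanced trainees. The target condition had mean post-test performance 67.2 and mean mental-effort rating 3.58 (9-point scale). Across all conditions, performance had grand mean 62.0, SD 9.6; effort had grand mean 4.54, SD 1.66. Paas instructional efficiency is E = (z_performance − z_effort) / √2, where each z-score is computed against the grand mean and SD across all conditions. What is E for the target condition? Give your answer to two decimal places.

z_performance = (67.2 − 62.0) / 9.6 = 5.2000 / 9.6 = 0.5417.
z_effort = (3.58 − 4.54) / 1.66 = -0.9600 / 1.66 = -0.5783.
z_P − z_E = 0.5417 − (-0.5783) = 1.1200.
E = 1.1200 / √2 = 1.1200 / 1.41421 = 0.7920 ≈ 0.79.

0.79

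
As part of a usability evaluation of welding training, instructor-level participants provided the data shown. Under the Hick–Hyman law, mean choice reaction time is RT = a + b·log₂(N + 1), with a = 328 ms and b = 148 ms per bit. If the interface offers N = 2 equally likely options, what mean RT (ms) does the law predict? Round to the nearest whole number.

log₂(2 + 1) = log₂(3) = 1.5850.
RT = 328 + 148 × 1.5850 = 328 + 234.5800 = 562.5800 ms.
≈ 563 ms.

563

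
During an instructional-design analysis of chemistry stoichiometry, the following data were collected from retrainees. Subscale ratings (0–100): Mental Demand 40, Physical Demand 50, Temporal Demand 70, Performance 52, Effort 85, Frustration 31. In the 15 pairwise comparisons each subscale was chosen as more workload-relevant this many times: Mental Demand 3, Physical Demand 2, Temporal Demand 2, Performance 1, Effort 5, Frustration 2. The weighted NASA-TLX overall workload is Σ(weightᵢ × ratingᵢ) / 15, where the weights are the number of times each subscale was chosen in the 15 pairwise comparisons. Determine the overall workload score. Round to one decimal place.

59.9

The tallies are the weights (they sum to 15).
Weighted sum = 3·40 + 2·50 + 2·70 + 1·52 + 5·85 + 2·31
            = 120 + 100 + 140 + 52 + 425 + 62 = 899.
Overall workload = 899 / 15 = 59.9333 ≈ 59.9.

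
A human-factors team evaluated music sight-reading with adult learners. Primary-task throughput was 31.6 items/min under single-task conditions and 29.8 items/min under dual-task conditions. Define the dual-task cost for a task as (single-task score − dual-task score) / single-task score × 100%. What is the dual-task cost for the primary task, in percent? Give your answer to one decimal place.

5.7

Cost = (31.6 − 29.8) / 31.6 × 100%
     = 1.8000 / 31.6 × 100% = 5.6962%.
≈ 5.7%.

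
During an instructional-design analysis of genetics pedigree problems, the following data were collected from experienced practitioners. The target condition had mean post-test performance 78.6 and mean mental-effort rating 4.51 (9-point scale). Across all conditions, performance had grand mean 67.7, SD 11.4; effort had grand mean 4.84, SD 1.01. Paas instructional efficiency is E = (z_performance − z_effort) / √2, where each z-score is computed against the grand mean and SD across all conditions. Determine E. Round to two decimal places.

z_performance = (78.6 − 67.7) / 11.4 = 10.9000 / 11.4 = 0.9561.
z_effort = (4.51 − 4.84) / 1.01 = -0.3300 / 1.01 = -0.3267.
z_P − z_E = 0.9561 − (-0.3267) = 1.2828.
E = 1.2828 / √2 = 1.2828 / 1.41421 = 0.9071 ≈ 0.91.

0.91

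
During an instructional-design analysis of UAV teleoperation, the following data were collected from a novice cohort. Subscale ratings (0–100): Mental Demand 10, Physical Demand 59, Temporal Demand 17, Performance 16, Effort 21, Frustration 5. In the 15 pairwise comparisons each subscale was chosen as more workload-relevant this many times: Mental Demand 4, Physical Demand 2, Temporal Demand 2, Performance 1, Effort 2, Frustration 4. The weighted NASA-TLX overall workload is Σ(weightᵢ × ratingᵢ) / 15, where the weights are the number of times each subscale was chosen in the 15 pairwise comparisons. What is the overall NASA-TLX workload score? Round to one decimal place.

The tallies are the weights (they sum to 15).
Weighted sum = 4·10 + 2·59 + 2·17 + 1·16 + 2·21 + 4·5
            = 40 + 118 + 34 + 16 + 42 + 20 = 270.
Overall workload = 270 / 15 = 18.0000 ≈ 18.0.

18.0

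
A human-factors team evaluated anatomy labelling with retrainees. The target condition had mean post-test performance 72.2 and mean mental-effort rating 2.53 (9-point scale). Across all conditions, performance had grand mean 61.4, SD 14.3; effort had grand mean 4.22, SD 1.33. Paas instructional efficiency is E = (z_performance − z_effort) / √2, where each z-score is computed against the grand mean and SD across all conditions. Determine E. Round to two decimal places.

1.43

z_performance = (72.2 − 61.4) / 14.3 = 10.8000 / 14.3 = 0.7552.
z_effort = (2.53 − 4.22) / 1.33 = -1.6900 / 1.33 = -1.2707.
z_P − z_E = 0.7552 − (-1.2707) = 2.0259.
E = 2.0259 / √2 = 2.0259 / 1.41421 = 1.4325 ≈ 1.43.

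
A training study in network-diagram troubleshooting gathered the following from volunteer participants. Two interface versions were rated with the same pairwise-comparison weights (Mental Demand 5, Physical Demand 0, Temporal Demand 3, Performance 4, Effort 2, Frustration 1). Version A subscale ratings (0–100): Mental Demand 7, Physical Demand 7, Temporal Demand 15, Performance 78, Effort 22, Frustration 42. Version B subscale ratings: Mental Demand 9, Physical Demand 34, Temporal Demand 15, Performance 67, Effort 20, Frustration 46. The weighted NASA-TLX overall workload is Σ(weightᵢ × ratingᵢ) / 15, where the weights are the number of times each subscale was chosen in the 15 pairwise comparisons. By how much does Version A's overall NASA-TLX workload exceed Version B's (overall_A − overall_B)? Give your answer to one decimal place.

2.3

Version A weighted sum = 5·7 + 0·7 + 3·15 + 4·78 + 2·22 + 1·42 = 35 + 0 + 45 + 312 + 44 + 42 = 478; overall_A = 478/15 = 31.8667.
Version B weighted sum = 5·9 + 0·34 + 3·15 + 4·67 + 2·20 + 1·46 = 45 + 0 + 45 + 268 + 40 + 46 = 444; overall_B = 444/15 = 29.6000.
Difference = 31.8667 − 29.6000 = 2.2667 ≈ 2.3.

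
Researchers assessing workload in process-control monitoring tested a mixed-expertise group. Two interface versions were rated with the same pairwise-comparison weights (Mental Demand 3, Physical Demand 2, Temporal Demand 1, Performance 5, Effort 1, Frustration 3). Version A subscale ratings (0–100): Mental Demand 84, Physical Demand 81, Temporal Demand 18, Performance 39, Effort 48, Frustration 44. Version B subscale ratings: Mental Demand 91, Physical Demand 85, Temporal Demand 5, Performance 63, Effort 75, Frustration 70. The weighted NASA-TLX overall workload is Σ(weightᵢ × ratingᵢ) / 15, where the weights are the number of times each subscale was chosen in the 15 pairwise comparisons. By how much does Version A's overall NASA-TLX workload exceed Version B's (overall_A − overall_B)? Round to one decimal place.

Version A weighted sum = 3·84 + 2·81 + 1·18 + 5·39 + 1·48 + 3·44 = 252 + 162 + 18 + 195 + 48 + 132 = 807; overall_A = 807/15 = 53.8000.
Version B weighted sum = 3·91 + 2·85 + 1·5 + 5·63 + 1·75 + 3·70 = 273 + 170 + 5 + 315 + 75 + 210 = 1048; overall_B = 1048/15 = 69.8667.
Difference = 53.8000 − 69.8667 = -16.0667 ≈ -16.1.

-16.1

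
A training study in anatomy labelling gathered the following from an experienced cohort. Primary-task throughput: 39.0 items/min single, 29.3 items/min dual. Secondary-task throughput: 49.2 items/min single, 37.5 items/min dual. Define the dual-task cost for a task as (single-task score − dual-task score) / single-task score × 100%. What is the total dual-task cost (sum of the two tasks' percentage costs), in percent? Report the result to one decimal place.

Primary cost = (39.0 − 29.3) / 39.0 × 100% = 24.8718%.
Secondary cost = (49.2 − 37.5) / 49.2 × 100% = 23.7805%.
Total = 24.8718% + 23.7805% = 48.6523% ≈ 48.7%.

48.7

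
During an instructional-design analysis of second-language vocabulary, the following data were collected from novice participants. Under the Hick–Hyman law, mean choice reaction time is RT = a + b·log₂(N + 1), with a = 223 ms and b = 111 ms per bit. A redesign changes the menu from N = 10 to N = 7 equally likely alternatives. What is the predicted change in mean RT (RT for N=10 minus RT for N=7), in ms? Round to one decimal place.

RT(10) = 223 + 111·log₂(11) = 223 + 111·3.4594 = 606.9934 ms.
RT(7) = 223 + 111·log₂(8) = 223 + 111·3.0000 = 556.0000 ms.
Difference = 606.9934 − 556.0000 = 50.9934 ≈ 51.0 ms.

51.0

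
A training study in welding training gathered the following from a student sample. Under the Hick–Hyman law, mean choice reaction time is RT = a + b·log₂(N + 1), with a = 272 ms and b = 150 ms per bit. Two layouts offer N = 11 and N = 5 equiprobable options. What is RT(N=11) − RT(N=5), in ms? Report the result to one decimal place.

150.0

RT(11) = 272 + 150·log₂(12) = 272 + 150·3.5850 = 809.7500 ms.
RT(5) = 272 + 150·log₂(6) = 272 + 150·2.5850 = 659.7500 ms.
Difference = 809.7500 − 659.7500 = 150.0000 ≈ 150.0 ms.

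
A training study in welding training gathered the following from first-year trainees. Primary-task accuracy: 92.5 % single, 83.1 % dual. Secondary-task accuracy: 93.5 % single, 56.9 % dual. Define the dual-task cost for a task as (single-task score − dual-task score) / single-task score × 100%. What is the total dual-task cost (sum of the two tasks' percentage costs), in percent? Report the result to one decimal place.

Primary cost = (92.5 − 83.1) / 92.5 × 100% = 10.1622%.
Secondary cost = (93.5 − 56.9) / 93.5 × 100% = 39.1444%.
Total = 10.1622% + 39.1444% = 49.3066% ≈ 49.3%.

49.3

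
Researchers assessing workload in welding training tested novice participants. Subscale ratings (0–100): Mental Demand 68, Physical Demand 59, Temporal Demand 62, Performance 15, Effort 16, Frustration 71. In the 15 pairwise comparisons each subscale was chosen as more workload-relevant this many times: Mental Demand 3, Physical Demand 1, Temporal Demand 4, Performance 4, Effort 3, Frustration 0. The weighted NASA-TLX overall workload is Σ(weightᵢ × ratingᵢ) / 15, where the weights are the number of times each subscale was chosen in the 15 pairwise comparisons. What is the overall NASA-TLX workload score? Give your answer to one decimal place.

41.3

The tallies are the weights (they sum to 15).
Weighted sum = 3·68 + 1·59 + 4·62 + 4·15 + 3·16 + 0·71
            = 204 + 59 + 248 + 60 + 48 + 0 = 619.
Overall workload = 619 / 15 = 41.2667 ≈ 41.3.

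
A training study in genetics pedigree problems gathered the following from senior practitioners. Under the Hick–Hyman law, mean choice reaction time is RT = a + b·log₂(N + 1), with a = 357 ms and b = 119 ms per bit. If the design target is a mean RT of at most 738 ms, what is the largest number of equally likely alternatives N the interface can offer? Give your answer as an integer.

8

Set 357 + 119·log₂(N + 1) ≤ 738.
log₂(N + 1) ≤ (738 − 357) / 119 = 3.2017.
N + 1 ≤ 2^3.2017 = 9.2004.
N ≤ 8.2004, so the largest integer N is 8.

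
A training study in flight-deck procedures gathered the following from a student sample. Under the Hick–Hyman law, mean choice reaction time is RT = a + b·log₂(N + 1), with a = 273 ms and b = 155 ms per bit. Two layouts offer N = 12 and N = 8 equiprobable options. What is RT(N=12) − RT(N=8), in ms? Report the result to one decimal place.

RT(12) = 273 + 155·log₂(13) = 273 + 155·3.7004 = 846.5620 ms.
RT(8) = 273 + 155·log₂(9) = 273 + 155·3.1699 = 764.3345 ms.
Difference = 846.5620 − 764.3345 = 82.2275 ≈ 82.2 ms.

82.2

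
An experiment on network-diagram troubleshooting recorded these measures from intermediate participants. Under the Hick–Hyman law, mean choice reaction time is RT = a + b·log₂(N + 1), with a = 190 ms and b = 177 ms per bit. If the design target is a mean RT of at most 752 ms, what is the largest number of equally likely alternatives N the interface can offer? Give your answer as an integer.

Set 190 + 177·log₂(N + 1) ≤ 752.
log₂(N + 1) ≤ (752 − 190) / 177 = 3.1751.
N + 1 ≤ 2^3.1751 = 9.0323.
N ≤ 8.0323, so the largest integer N is 8.

8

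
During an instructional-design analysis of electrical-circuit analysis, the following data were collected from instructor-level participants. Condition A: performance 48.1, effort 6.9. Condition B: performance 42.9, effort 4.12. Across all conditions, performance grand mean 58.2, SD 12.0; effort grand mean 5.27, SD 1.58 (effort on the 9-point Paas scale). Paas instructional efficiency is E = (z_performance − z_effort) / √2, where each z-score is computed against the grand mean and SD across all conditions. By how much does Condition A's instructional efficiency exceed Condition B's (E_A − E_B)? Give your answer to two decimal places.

-0.94

Condition A: z_P = (48.1 − 58.2)/12.0 = -0.8417; z_E = (6.9 − 5.27)/1.58 = 1.0316; E_A = (-0.8417 − 1.0316)/√2 = -1.3246.
Condition B: z_P = (42.9 − 58.2)/12.0 = -1.2750; z_E = (4.12 − 5.27)/1.58 = -0.7278; E_B = (-1.2750 − (-0.7278))/√2 = -0.3869.
E_A − E_B = -1.3246 − (-0.3869) = -0.9377 ≈ -0.94.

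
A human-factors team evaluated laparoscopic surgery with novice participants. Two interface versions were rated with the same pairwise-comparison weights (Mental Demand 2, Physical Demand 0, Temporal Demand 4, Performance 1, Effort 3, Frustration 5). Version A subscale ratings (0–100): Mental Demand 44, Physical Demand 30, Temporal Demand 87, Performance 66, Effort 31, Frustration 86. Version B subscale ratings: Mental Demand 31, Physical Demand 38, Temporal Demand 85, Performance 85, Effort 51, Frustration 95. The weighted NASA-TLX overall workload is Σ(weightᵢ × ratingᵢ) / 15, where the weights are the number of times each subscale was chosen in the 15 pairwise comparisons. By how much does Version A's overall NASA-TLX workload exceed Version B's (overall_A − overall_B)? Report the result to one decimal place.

-6.0

Version A weighted sum = 2·44 + 0·30 + 4·87 + 1·66 + 3·31 + 5·86 = 88 + 0 + 348 + 66 + 93 + 430 = 1025; overall_A = 1025/15 = 68.3333.
Version B weighted sum = 2·31 + 0·38 + 4·85 + 1·85 + 3·51 + 5·95 = 62 + 0 + 340 + 85 + 153 + 475 = 1115; overall_B = 1115/15 = 74.3333.
Difference = 68.3333 − 74.3333 = -6.0000 ≈ -6.0.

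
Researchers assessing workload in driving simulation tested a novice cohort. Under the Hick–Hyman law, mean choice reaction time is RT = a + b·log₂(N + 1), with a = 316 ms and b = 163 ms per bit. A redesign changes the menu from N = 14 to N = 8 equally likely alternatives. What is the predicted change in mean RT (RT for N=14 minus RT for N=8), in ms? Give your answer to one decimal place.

120.1

RT(14) = 316 + 163·log₂(15) = 316 + 163·3.9069 = 952.8247 ms.
RT(8) = 316 + 163·log₂(9) = 316 + 163·3.1699 = 832.6937 ms.
Difference = 952.8247 − 832.6937 = 120.1310 ≈ 120.1 ms.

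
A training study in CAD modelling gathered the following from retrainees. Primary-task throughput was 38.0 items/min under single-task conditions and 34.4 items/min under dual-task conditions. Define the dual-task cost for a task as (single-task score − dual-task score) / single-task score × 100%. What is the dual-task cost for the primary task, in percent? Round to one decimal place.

Cost = (38.0 − 34.4) / 38.0 × 100%
     = 3.6000 / 38.0 × 100% = 9.4737%.
≈ 9.5%.

9.5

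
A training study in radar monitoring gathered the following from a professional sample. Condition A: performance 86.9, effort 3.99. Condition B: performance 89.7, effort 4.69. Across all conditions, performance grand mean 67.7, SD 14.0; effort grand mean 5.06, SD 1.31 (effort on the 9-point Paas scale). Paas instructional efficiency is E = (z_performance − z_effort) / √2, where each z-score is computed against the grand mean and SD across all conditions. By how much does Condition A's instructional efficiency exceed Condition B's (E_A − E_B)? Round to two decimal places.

0.24

Condition A: z_P = (86.9 − 67.7)/14.0 = 1.3714; z_E = (3.99 − 5.06)/1.31 = -0.8168; E_A = (1.3714 − (-0.8168))/√2 = 1.5473.
Condition B: z_P = (89.7 − 67.7)/14.0 = 1.5714; z_E = (4.69 − 5.06)/1.31 = -0.2824; E_B = (1.5714 − (-0.2824))/√2 = 1.3108.
E_A − E_B = 1.5473 − 1.3108 = 0.2365 ≈ 0.24.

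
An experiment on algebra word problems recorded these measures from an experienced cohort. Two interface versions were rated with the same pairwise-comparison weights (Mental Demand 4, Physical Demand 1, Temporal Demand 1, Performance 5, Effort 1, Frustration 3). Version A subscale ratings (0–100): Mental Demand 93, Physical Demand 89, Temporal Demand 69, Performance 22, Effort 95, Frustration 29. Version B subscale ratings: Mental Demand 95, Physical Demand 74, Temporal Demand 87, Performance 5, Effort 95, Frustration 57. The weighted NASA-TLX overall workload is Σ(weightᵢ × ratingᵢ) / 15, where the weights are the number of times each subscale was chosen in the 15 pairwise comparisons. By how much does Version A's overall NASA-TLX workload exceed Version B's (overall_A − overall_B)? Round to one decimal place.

-0.7

Version A weighted sum = 4·93 + 1·89 + 1·69 + 5·22 + 1·95 + 3·29 = 372 + 89 + 69 + 110 + 95 + 87 = 822; overall_A = 822/15 = 54.8000.
Version B weighted sum = 4·95 + 1·74 + 1·87 + 5·5 + 1·95 + 3·57 = 380 + 74 + 87 + 25 + 95 + 171 = 832; overall_B = 832/15 = 55.4667.
Difference = 54.8000 − 55.4667 = -0.6667 ≈ -0.7.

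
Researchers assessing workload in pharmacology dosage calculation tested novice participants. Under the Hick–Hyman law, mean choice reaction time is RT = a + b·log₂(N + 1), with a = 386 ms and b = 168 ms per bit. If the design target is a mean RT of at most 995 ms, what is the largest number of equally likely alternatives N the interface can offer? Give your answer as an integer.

Set 386 + 168·log₂(N + 1) ≤ 995.
log₂(N + 1) ≤ (995 − 386) / 168 = 3.6250.
N + 1 ≤ 2^3.6250 = 12.3377.
N ≤ 11.3377, so the largest integer N is 11.

11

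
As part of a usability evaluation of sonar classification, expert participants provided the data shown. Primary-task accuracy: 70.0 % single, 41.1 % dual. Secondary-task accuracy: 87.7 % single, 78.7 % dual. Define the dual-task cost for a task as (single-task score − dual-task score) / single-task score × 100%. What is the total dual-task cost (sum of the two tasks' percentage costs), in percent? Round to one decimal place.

51.5

Primary cost = (70.0 − 41.1) / 70.0 × 100% = 41.2857%.
Secondary cost = (87.7 − 78.7) / 87.7 × 100% = 10.2623%.
Total = 41.2857% + 10.2623% = 51.5480% ≈ 51.5%.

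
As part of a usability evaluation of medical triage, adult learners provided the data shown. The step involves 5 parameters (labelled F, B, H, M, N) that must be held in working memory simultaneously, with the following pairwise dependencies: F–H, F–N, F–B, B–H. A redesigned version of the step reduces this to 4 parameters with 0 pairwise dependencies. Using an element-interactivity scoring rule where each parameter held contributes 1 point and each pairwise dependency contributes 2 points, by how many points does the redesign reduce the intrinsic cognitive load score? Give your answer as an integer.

Original: 5 × 1 + 4 × 2 = 5 + 8 = 13.
Redesigned: 4 × 1 + 0 × 2 = 4 + 0 = 4.
Reduction = 13 − 4 = 9.

9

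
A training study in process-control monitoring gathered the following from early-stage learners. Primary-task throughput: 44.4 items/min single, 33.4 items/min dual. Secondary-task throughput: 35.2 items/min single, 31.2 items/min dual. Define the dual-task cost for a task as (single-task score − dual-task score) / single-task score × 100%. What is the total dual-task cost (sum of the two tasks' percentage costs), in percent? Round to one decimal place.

36.1

Primary cost = (44.4 − 33.4) / 44.4 × 100% = 24.7748%.
Secondary cost = (35.2 − 31.2) / 35.2 × 100% = 11.3636%.
Total = 24.7748% + 11.3636% = 36.1384% ≈ 36.1%.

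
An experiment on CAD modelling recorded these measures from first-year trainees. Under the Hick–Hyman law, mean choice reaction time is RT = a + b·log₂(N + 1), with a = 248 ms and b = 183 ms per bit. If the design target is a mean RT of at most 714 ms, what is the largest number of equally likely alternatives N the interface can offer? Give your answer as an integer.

Set 248 + 183·log₂(N + 1) ≤ 714.
log₂(N + 1) ≤ (714 − 248) / 183 = 2.5464.
N + 1 ≤ 2^2.5464 = 5.8417.
N ≤ 4.8417, so the largest integer N is 4.

4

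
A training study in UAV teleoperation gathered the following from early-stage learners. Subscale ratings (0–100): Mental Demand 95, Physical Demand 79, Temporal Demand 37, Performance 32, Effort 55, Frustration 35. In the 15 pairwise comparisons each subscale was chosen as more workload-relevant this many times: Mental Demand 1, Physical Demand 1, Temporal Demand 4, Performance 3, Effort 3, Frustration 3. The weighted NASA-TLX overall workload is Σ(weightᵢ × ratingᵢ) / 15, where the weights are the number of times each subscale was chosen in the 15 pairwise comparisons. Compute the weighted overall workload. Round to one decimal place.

45.9

The tallies are the weights (they sum to 15).
Weighted sum = 1·95 + 1·79 + 4·37 + 3·32 + 3·55 + 3·35
            = 95 + 79 + 148 + 96 + 165 + 105 = 688.
Overall workload = 688 / 15 = 45.8667 ≈ 45.9.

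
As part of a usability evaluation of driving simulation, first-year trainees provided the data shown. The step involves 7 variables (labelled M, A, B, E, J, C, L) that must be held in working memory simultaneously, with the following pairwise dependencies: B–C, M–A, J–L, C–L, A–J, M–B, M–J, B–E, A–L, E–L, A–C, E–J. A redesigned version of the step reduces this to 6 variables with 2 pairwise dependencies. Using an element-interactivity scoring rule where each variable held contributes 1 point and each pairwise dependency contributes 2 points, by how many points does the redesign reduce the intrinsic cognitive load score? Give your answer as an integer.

21

Original: 7 × 1 + 12 × 2 = 7 + 24 = 31.
Redesigned: 6 × 1 + 2 × 2 = 6 + 4 = 10.
Reduction = 31 − 10 = 21.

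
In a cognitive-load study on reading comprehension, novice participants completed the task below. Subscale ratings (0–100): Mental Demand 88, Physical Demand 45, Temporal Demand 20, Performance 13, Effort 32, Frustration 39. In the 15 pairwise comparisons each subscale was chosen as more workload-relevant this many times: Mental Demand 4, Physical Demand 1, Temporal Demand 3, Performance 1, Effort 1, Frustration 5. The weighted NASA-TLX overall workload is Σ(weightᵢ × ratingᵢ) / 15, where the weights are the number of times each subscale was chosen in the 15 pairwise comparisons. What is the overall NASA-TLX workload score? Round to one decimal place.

46.5

The tallies are the weights (they sum to 15).
Weighted sum = 4·88 + 1·45 + 3·20 + 1·13 + 1·32 + 5·39
            = 352 + 45 + 60 + 13 + 32 + 195 = 697.
Overall workload = 697 / 15 = 46.4667 ≈ 46.5.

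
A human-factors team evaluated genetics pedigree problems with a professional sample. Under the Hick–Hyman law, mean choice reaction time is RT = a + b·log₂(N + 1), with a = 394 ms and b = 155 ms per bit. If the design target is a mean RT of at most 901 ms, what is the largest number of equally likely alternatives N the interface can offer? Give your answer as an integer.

8

Set 394 + 155·log₂(N + 1) ≤ 901.
log₂(N + 1) ≤ (901 − 394) / 155 = 3.2710.
N + 1 ≤ 2^3.2710 = 9.6532.
N ≤ 8.6532, so the largest integer N is 8.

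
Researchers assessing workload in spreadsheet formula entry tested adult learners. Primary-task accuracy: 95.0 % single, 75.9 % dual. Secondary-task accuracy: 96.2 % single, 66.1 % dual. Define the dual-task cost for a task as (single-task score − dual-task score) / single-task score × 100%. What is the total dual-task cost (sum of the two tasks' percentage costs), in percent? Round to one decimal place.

Primary cost = (95.0 − 75.9) / 95.0 × 100% = 20.1053%.
Secondary cost = (96.2 − 66.1) / 96.2 × 100% = 31.2890%.
Total = 20.1053% + 31.2890% = 51.3943% ≈ 51.4%.

51.4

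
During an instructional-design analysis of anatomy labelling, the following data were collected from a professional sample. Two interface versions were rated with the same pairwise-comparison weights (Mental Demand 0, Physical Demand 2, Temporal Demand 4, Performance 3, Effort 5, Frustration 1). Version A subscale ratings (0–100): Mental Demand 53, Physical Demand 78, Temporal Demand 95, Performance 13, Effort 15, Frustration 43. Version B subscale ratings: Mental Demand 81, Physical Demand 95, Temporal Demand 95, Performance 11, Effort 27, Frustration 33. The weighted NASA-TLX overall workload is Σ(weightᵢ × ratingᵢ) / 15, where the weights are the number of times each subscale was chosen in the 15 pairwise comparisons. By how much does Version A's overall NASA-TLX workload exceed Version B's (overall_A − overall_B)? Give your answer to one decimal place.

Version A weighted sum = 0·53 + 2·78 + 4·95 + 3·13 + 5·15 + 1·43 = 0 + 156 + 380 + 39 + 75 + 43 = 693; overall_A = 693/15 = 46.2000.
Version B weighted sum = 0·81 + 2·95 + 4·95 + 3·11 + 5·27 + 1·33 = 0 + 190 + 380 + 33 + 135 + 33 = 771; overall_B = 771/15 = 51.4000.
Difference = 46.2000 − 51.4000 = -5.2000 ≈ -5.2.

-5.2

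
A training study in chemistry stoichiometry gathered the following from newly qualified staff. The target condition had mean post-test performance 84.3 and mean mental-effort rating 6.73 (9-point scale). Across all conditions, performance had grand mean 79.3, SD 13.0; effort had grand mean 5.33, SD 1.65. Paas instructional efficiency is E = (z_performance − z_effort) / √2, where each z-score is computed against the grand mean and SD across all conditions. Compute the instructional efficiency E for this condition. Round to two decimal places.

-0.33

z_performance = (84.3 − 79.3) / 13.0 = 5.0000 / 13.0 = 0.3846.
z_effort = (6.73 − 5.33) / 1.65 = 1.4000 / 1.65 = 0.8485.
z_P − z_E = 0.3846 − 0.8485 = -0.4639.
E = -0.4639 / √2 = -0.4639 / 1.41421 = -0.3280 ≈ -0.33.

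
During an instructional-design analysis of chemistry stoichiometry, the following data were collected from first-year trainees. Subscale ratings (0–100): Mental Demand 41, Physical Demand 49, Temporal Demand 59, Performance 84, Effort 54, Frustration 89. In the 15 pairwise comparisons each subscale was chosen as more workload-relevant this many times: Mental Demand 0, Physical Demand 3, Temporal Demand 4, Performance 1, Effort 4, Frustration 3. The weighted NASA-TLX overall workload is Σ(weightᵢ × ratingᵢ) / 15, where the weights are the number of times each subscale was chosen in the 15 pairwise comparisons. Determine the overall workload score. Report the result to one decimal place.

The tallies are the weights (they sum to 15).
Weighted sum = 0·41 + 3·49 + 4·59 + 1·84 + 4·54 + 3·89
            = 0 + 147 + 236 + 84 + 216 + 267 = 950.
Overall workload = 950 / 15 = 63.3333 ≈ 63.3.

63.3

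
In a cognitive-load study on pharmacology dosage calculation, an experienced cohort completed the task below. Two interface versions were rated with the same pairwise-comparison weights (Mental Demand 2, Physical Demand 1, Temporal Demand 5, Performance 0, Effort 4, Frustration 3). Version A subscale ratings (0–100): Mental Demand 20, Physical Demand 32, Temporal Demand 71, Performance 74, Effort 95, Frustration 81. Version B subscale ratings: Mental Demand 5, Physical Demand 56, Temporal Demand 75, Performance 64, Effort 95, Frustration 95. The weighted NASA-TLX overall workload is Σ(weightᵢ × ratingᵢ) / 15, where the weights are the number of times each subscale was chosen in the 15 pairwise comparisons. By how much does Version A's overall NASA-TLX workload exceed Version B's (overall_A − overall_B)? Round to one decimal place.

Version A weighted sum = 2·20 + 1·32 + 5·71 + 0·74 + 4·95 + 3·81 = 40 + 32 + 355 + 0 + 380 + 243 = 1050; overall_A = 1050/15 = 70.0000.
Version B weighted sum = 2·5 + 1·56 + 5·75 + 0·64 + 4·95 + 3·95 = 10 + 56 + 375 + 0 + 380 + 285 = 1106; overall_B = 1106/15 = 73.7333.
Difference = 70.0000 − 73.7333 = -3.7333 ≈ -3.7.

-3.7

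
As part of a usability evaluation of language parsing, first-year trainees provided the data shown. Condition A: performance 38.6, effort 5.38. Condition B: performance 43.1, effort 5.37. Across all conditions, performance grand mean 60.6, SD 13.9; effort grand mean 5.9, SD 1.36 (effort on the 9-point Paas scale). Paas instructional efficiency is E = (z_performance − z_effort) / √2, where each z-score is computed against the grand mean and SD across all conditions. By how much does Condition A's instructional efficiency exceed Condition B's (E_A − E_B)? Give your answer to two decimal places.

Condition A: z_P = (38.6 − 60.6)/13.9 = -1.5827; z_E = (5.38 − 5.9)/1.36 = -0.3824; E_A = (-1.5827 − (-0.3824))/√2 = -0.8487.
Condition B: z_P = (43.1 − 60.6)/13.9 = -1.2590; z_E = (5.37 − 5.9)/1.36 = -0.3897; E_B = (-1.2590 − (-0.3897))/√2 = -0.6147.
E_A − E_B = -0.8487 − (-0.6147) = -0.2340 ≈ -0.23.

-0.23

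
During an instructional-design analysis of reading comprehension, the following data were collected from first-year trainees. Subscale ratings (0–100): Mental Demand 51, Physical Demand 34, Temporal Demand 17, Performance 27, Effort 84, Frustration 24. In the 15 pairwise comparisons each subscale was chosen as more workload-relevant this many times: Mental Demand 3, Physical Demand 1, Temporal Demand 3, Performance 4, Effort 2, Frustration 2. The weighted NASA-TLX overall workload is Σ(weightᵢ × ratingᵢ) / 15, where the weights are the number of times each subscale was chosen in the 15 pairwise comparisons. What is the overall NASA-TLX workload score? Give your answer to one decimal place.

The tallies are the weights (they sum to 15).
Weighted sum = 3·51 + 1·34 + 3·17 + 4·27 + 2·84 + 2·24
            = 153 + 34 + 51 + 108 + 168 + 48 = 562.
Overall workload = 562 / 15 = 37.4667 ≈ 37.5.

37.5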